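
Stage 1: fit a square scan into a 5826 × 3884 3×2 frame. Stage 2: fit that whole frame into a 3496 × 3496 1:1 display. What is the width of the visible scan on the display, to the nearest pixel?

Inside the 5826×3884 canvas the scan is height-limited at 3884.00 × 3884.00.
3×2 in 3496×3496: fills the width, so the intermediate becomes 3496.00 × 2330.67 — a scale of ×0.6001.
So the scan's width is 3884.00 × 0.6001 ≈ 2330.67.

2331 px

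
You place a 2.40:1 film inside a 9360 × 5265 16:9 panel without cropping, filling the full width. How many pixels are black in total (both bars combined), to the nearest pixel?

12776400 pixels

The film is 9360 / 2.400 ≈ 3900.0000 px tall.
Black = 5265 − 3900.0000 = 1365.0000 px.
Bar area = 1365.0000 × 9360 ≈ 12776400 px.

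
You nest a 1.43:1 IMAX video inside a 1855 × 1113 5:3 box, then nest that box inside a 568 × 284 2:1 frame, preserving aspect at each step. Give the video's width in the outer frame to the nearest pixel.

406 px

First fit — 1.43:1 IMAX into 1855×1113 spans the height: 1591.59 × 1113.00.
The 5:3 canvas is height-limited in 568×284, giving 473.33 × 284.00; scale factor 0.2552.
So the video's width is 1591.59 × 0.2552 ≈ 406.12.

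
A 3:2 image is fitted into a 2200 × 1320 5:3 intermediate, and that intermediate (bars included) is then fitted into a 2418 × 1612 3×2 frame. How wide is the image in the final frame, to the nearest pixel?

Inside the 2200×1320 canvas the image is height-limited at 1980.00 × 1320.00.
5:3 in 2418×1612: fills the width, so the intermediate becomes 2418.00 × 1450.80 — a scale of ×1.0991.
The image scales with it: width 1980.00 × 1.0991 ≈ 2176.20.

2176 px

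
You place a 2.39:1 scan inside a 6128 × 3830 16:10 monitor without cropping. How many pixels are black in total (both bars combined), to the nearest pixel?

7757945 pixels

Since 2.390 > 1.600, the scan is width-limited.
Content height = 6128 / 2.390 ≈ 2564.0167 px.
Leftover height: 3830 − 2564.0167 = 1265.9833 px.
Across the 6128-px span: 1265.9833 × 6128 ≈ 7757945 px.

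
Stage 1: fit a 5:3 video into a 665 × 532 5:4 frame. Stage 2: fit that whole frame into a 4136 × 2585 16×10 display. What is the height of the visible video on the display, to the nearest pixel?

1939 px

Inside the 665×532 canvas the video is width-limited at 665.00 × 399.00.
The 5:4 canvas is height-limited in 4136×2585, giving 3231.25 × 2585.00; scale factor 4.8590.
The video scales with it: height 399.00 × 4.8590 ≈ 1938.75.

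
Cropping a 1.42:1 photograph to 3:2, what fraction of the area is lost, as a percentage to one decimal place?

3:2 is wider than 1.42:1, so the crop keeps the full width and trims the height.
Fraction kept = (1.420)/(1.500) ≈ 94.67%, so 5.33% is lost.

5.3%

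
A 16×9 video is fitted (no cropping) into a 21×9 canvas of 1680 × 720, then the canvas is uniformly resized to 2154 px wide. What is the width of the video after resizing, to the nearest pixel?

Fitted into 1680×720, the video spans the height; its width is 720 × 16/9 ≈ 1280.00 px.
Scaling 1680 → 2154 is ×1.2821, so the width becomes 1280.00 × 1.2821 ≈ 1641.14 px.

1641 px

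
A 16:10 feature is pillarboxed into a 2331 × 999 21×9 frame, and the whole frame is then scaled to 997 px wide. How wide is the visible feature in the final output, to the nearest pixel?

In the 2331×999 frame the feature fills the height: width = 999 × 16/10 ≈ 1598.40 px.
The frame scales by 997/2331 = 0.4277; 1598.40 × 0.4277 ≈ 683.66 px.

684 px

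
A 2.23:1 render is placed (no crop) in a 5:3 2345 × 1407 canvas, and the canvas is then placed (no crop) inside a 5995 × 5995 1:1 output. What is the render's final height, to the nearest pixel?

2688 px

First fit — 2.23:1 into 2345×1407 spans the width: 2345.00 × 1051.57.
The 5:3 canvas is width-limited in 5995×5995, giving 5995.00 × 3597.00; scale factor 2.5565.
So the render's height is 1051.57 × 2.5565 ≈ 2688.34.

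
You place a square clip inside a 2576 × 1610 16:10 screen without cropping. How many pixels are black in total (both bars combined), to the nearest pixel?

1555260 pixels

Since 1.000 < 1.600, the clip is height-limited.
Content width = 1610 × 1/1 ≈ 1610.0000 px.
Black = 2576 − 1610.0000 = 966.0000 px.
Bar area = 966.0000 × 1610 ≈ 1555260 px.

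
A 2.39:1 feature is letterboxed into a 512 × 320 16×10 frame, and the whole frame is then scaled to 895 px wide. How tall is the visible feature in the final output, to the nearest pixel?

374 px

In the 512×320 frame the feature fills the width: height = 512 / 2.390 ≈ 214.23 px.
Scaling 512 → 895 is ×1.7480, so the height becomes 214.23 × 1.7480 ≈ 374.48 px.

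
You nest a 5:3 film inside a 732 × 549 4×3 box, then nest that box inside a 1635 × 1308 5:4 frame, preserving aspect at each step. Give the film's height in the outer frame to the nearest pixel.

Inside the 732×549 canvas the film is width-limited at 732.00 × 439.20.
4×3 in 1635×1308: fills the width, so the intermediate becomes 1635.00 × 1226.25 — a scale of ×2.2336.
The film scales with it: height 439.20 × 2.2336 ≈ 981.00.

981 px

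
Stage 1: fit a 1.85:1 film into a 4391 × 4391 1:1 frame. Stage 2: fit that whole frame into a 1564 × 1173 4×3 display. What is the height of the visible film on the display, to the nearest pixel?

634 px

First fit — 1.85:1 into 4391×4391 spans the width: 4391.00 × 2373.51.
The 1:1 canvas is height-limited in 1564×1173, giving 1173.00 × 1173.00; scale factor 0.2671.
The film scales with it: height 2373.51 × 0.2671 ≈ 634.05.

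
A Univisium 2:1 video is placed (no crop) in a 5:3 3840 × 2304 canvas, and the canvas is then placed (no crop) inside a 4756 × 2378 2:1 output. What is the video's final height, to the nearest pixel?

Inside the 3840×2304 canvas the video is width-limited at 3840.00 × 1920.00.
Second fit — the 5:3 canvas into 4756×2378 spans the height: 3963.33 × 2378.00 (×1.0321 from 3840×2304).
Applying the same ×1.0321: 1920.00 → 1981.67.

1982 px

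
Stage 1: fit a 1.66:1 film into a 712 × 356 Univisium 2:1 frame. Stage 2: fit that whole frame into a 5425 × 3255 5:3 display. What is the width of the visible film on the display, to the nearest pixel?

Inside the 712×356 canvas the film is height-limited at 590.96 × 356.00.
Second fit — the Univisium 2:1 canvas into 5425×3255 spans the width: 5425.00 × 2712.50 (×7.6194 from 712×356).
So the film's width is 590.96 × 7.6194 ≈ 4502.75.

4503 px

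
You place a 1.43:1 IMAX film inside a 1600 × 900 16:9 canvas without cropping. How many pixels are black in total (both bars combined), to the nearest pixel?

Since 1.430 < 1.778, the film is height-limited.
Content width = 900 × 1.430 ≈ 1287.0000 px.
Black = 1600 − 1287.0000 = 313.0000 px.
Bar area = 313.0000 × 900 ≈ 281700 px.

281700 pixels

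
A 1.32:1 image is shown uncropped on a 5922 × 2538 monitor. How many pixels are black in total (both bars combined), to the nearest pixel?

6527330 pixels

Since 1.320 < 2.333, the image is height-limited.
The image is 2538 × 1.320 ≈ 3350.1600 px wide.
5922 − 3350.1600 = 2571.8400 px of bars.
Across the 2538-px span: 2571.8400 × 2538 ≈ 6527330 px.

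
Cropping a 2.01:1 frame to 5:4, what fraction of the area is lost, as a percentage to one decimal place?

Going from 2.01:1 to 5:4 means cutting width while keeping height.
(1.250)/(2.010) ≈ 0.622 of the area survives, leaving 37.81% discarded.

37.8%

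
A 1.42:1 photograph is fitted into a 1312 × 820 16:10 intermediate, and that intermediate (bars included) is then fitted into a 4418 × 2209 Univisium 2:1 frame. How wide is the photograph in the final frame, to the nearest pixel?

3137 px

Inside the 1312×820 canvas the photograph is height-limited at 1164.40 × 820.00.
16:10 in 4418×2209: fills the height, so the intermediate becomes 3534.40 × 2209.00 — a scale of ×2.6939.
So the photograph's width is 1164.40 × 2.6939 ≈ 3136.78.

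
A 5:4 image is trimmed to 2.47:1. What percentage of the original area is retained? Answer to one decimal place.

50.6%

The width stays; only height is cut (since 2.47:1 is wider than 5:4).
Fraction kept = (1.250)/(2.470) ≈ 50.61%.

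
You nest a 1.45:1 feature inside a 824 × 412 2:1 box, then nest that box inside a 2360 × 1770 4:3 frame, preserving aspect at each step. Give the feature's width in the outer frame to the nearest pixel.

1711 px

Inside the 824×412 canvas the feature is height-limited at 597.40 × 412.00.
2:1 in 2360×1770: fills the width, so the intermediate becomes 2360.00 × 1180.00 — a scale of ×2.8641.
So the feature's width is 597.40 × 2.8641 ≈ 1711.00.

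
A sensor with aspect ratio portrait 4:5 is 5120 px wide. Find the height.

Height = 5120 / 4 × 5 = 6400.

6400 px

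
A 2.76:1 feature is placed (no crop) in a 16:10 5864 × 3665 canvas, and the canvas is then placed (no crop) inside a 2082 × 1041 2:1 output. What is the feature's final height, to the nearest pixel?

First fit — 2.76:1 into 5864×3665 spans the width: 5864.00 × 2124.64.
Second fit — the 16:10 canvas into 2082×1041 spans the height: 1665.60 × 1041.00 (×0.2840 from 5864×3665).
So the feature's height is 2124.64 × 0.2840 ≈ 603.48.

603 px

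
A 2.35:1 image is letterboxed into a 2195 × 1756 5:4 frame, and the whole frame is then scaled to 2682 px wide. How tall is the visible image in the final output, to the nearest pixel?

At 2195×1756 the image is width-limited, so height = 2195 / 2.350 ≈ 934.04 px.
Scaling 2195 → 2682 is ×1.2219, so the height becomes 934.04 × 1.2219 ≈ 1141.28 px.

1141 px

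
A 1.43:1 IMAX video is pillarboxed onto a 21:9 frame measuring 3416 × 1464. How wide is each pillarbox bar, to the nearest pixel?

Since 1.430 < 2.333, the video is height-limited.
That makes the image 2093.52 px wide (1464 × 1.430).
Leftover width: 3416 − 2093.52 = 1322.48 px → 661.24 each side.

661 px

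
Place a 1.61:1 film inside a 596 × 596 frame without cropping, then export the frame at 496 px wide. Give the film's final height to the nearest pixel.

308 px

At 596×596 the film is width-limited, so height = 596 / 1.610 ≈ 370.19 px.
Scaling 596 → 496 is ×0.8322, so the height becomes 370.19 × 0.8322 ≈ 308.07 px.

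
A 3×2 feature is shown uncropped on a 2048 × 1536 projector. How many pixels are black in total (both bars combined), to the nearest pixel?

349525 pixels

Since 1.500 > 1.333, the feature is width-limited.
Content height = 2048 × 2/3 ≈ 1365.3333 px.
Leftover height: 1536 − 1365.3333 = 170.6667 px.
Bar area = 170.6667 × 2048 ≈ 349525 px.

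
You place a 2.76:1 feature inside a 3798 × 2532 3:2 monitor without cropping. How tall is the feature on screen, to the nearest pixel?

1376 px

Since 2.760 > 1.500, the feature is width-limited.
That makes the image 1376.09 px tall (3798 / 2.760).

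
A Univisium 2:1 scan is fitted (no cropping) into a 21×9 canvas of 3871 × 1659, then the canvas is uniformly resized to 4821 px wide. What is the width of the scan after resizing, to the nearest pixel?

4132 px

In the 3871×1659 frame the scan fills the height: width = 1659 × 2/1 ≈ 3318.00 px.
The frame scales by 4821/3871 = 1.2454; 3318.00 × 1.2454 ≈ 4132.29 px.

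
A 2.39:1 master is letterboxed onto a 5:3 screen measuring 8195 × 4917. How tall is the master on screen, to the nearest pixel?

Since 2.390 > 1.667, the master is width-limited.
The master is 8195 / 2.390 ≈ 3428.87 px tall.

3429 px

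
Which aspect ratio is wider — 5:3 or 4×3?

5:3

5:3 = 1.667 and 4×3 = 1.333; 1.667 > 1.333.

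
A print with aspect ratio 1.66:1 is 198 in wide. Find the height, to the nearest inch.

198 / 1.660 = 119.28.

119 in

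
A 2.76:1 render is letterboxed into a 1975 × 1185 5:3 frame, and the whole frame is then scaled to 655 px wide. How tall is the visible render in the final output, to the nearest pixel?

237 px

In the 1975×1185 frame the render fills the width: height = 1975 / 2.760 ≈ 715.58 px.
Scaling 1975 → 655 is ×0.3316, so the height becomes 715.58 × 0.3316 ≈ 237.32 px.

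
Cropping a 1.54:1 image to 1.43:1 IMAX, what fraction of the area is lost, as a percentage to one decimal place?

The height stays; only width is cut (since 1.43:1 IMAX is narrower than 1.54:1).
Area ratio = (1.430)/(1.540) = 92.86%; the remaining 7.14% is cropped out.

7.1%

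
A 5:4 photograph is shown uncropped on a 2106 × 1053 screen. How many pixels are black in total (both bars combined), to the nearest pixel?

Since 1.250 < 2.000, the photograph is height-limited.
Content width = 1053 × 5/4 ≈ 1316.2500 px.
2106 − 1316.2500 = 789.7500 px of bars.
That's 789.7500 × 1053 ≈ 831607 black pixels.

831607 pixels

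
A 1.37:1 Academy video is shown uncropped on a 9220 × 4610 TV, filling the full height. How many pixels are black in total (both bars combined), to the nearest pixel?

The video is 4610 × 1.370 ≈ 6315.7000 px wide.
Leftover width: 9220 − 6315.7000 = 2904.3000 px.
That's 2904.3000 × 4610 ≈ 13388823 black pixels.

13388823 pixels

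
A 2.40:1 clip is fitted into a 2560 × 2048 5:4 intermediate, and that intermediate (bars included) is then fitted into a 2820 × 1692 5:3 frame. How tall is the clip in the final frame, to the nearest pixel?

2.40:1 in 2560×2048: fills the width, so the clip is 2560.00 × 1066.67.
The 5:4 canvas is height-limited in 2820×1692, giving 2115.00 × 1692.00; scale factor 0.8262.
The clip scales with it: height 1066.67 × 0.8262 ≈ 881.25.

881 px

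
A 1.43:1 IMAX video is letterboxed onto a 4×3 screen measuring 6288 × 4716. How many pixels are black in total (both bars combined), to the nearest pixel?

2004597 pixels

1.43:1 IMAX (1.430) > 4×3 (1.333), so the video fills the width.
That makes the image 4397.2028 px tall (6288 / 1.430).
Black = 4716 − 4397.2028 = 318.7972 px.
Bar area = 318.7972 × 6288 ≈ 2004597 px.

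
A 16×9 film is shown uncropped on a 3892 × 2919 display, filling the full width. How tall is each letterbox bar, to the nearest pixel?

That makes the image 2189.25 px tall (3892 × 9/16).
2919 − 2189.25 = 729.75 px of bars (364.88 each).

365 px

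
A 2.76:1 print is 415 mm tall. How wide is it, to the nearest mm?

1145 mm

415 × 2.760 = 1145.40.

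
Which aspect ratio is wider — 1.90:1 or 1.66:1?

1.90:1

1.9 and 1.66; 1.9 > 1.66.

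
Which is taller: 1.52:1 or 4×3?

1.52 and 4×3 = 1.333; 1.52 > 1.333. The smaller width-to-height ratio is the taller frame.

4×3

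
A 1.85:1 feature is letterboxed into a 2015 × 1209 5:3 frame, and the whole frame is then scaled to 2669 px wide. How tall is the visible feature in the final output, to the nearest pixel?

At 2015×1209 the feature is width-limited, so height = 2015 / 1.850 ≈ 1089.19 px.
Resizing to 2669 px wide multiplies everything by 1.3246: 1089.19 → 1442.70 px.

1443 px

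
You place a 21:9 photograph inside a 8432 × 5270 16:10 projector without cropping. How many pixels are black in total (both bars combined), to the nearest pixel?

21:9 is wider than 16:10, so it spans the full width.
The photograph is 8432 × 9/21 ≈ 3613.7143 px tall.
Leftover height: 5270 − 3613.7143 = 1656.2857 px.
Across the 8432-px span: 1656.2857 × 8432 ≈ 13965801 px.

13965801 pixels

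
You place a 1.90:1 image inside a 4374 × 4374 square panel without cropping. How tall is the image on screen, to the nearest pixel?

2302 px

Since 1.900 > 1.000, the image is width-limited.
Content height = 4374 / 1.900 ≈ 2302.11 px.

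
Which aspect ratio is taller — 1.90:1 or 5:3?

5:3

1.9 and 5:3 = 1.667; 1.9 > 1.667. The smaller width-to-height ratio is the taller frame.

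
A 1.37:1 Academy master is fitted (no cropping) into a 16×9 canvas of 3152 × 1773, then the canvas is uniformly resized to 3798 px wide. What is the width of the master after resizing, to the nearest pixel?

2927 px

In the 3152×1773 frame the master fills the height: width = 1773 × 1.370 ≈ 2429.01 px.
Scaling 3152 → 3798 is ×1.2049, so the width becomes 2429.01 × 1.2049 ≈ 2926.83 px.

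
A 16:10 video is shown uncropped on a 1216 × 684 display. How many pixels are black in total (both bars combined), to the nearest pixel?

83174 pixels

Since 1.600 < 1.778, the video is height-limited.
The video is 684 × 16/10 ≈ 1094.4000 px wide.
1216 − 1094.4000 = 121.6000 px of bars.
Across the 684-px span: 121.6000 × 684 ≈ 83174 px.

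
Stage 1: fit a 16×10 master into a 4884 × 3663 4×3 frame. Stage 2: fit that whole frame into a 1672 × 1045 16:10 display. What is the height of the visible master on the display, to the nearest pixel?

871 px

First fit — 16×10 into 4884×3663 spans the width: 4884.00 × 3052.50.
4×3 in 1672×1045: fills the height, so the intermediate becomes 1393.33 × 1045.00 — a scale of ×0.2853.
So the master's height is 3052.50 × 0.2853 ≈ 870.83.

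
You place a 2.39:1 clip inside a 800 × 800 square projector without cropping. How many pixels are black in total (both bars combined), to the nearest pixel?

372218 pixels

2.39:1 is wider than square, so it spans the full width.
Content height = 800 / 2.390 ≈ 334.7280 px.
800 − 334.7280 = 465.2720 px of bars.
That's 465.2720 × 800 ≈ 372218 black pixels.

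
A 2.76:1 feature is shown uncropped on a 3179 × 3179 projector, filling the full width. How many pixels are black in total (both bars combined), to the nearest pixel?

6444432 pixels

That makes the image 1151.8116 px tall (3179 / 2.760).
3179 − 1151.8116 = 2027.1884 px of bars.
Bar area = 2027.1884 × 3179 ≈ 6444432 px.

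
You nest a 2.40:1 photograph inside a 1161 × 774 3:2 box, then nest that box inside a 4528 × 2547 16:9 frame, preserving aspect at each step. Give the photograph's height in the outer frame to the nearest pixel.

2.40:1 in 1161×774: fills the width, so the photograph is 1161.00 × 483.75.
The 3:2 canvas is height-limited in 4528×2547, giving 3820.50 × 2547.00; scale factor 3.2907.
The photograph scales with it: height 483.75 × 3.2907 ≈ 1591.88.

1592 px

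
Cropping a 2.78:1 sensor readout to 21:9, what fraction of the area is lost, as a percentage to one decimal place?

16.1%

Going from 2.78:1 to 21:9 means cutting width while keeping height.
Fraction kept = (2.333)/(2.780) ≈ 83.93%, so 16.07% is lost.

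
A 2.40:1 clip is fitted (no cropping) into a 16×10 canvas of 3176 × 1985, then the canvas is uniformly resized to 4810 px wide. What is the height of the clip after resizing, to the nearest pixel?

In the 3176×1985 frame the clip fills the width: height = 3176 / 2.400 ≈ 1323.33 px.
Resizing to 4810 px wide multiplies everything by 1.5145: 1323.33 → 2004.17 px.

2004 px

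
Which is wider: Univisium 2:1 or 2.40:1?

Univisium 2:1 = 2 and 2.4; 2.4 > 2.

2.40:1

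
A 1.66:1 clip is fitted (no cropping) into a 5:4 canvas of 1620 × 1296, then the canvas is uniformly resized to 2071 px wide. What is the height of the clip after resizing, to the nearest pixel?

Fitted into 1620×1296, the clip spans the width; its height is 1620 / 1.660 ≈ 975.90 px.
Resizing to 2071 px wide multiplies everything by 1.2784: 975.90 → 1247.59 px.

1248 px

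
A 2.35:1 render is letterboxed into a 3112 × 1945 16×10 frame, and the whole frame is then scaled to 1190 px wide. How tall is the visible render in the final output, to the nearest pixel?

In the 3112×1945 frame the render fills the width: height = 3112 / 2.350 ≈ 1324.26 px.
Scaling 3112 → 1190 is ×0.3824, so the height becomes 1324.26 × 0.3824 ≈ 506.38 px.

506 px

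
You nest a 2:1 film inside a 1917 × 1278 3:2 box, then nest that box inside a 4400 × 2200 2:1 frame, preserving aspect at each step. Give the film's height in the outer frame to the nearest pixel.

1650 px

First fit — 2:1 into 1917×1278 spans the width: 1917.00 × 958.50.
Second fit — the 3:2 canvas into 4400×2200 spans the height: 3300.00 × 2200.00 (×1.7214 from 1917×1278).
The film scales with it: height 958.50 × 1.7214 ≈ 1650.00.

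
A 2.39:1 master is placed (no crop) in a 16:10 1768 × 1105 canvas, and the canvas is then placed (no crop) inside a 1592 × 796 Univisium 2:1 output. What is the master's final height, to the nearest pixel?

533 px

2.39:1 in 1768×1105: fills the width, so the master is 1768.00 × 739.75.
16:10 in 1592×796: fills the height, so the intermediate becomes 1273.60 × 796.00 — a scale of ×0.7204.
Applying the same ×0.7204: 739.75 → 532.89.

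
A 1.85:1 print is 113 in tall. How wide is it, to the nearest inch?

113 × 1.850 = 209.05.

209 in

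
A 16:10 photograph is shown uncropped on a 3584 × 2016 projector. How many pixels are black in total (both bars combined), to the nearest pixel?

16:10 (1.600) < 16×9 (1.778), so the photograph fills the height.
The photograph is 2016 × 16/10 ≈ 3225.6000 px wide.
Leftover width: 3584 − 3225.6000 = 358.4000 px.
Bar area = 358.4000 × 2016 ≈ 722534 px.

722534 pixels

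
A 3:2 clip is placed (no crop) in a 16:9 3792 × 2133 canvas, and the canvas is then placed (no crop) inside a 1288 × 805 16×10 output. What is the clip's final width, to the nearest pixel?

1087 px

First fit — 3:2 into 3792×2133 spans the height: 3199.50 × 2133.00.
The 16:9 canvas is width-limited in 1288×805, giving 1288.00 × 724.50; scale factor 0.3397.
So the clip's width is 3199.50 × 0.3397 ≈ 1086.75.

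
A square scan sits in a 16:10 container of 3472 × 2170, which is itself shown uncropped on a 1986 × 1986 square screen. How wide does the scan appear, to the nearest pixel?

1241 px

Inside the 3472×2170 canvas the scan is height-limited at 2170.00 × 2170.00.
Second fit — the 16:10 canvas into 1986×1986 spans the width: 1986.00 × 1241.25 (×0.5720 from 3472×2170).
Applying the same ×0.5720: 2170.00 → 1241.25.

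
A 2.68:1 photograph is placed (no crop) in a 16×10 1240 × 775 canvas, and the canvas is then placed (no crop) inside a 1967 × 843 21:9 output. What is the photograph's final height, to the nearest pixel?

503 px

2.68:1 in 1240×775: fills the width, so the photograph is 1240.00 × 462.69.
16×10 in 1967×843: fills the height, so the intermediate becomes 1348.80 × 843.00 — a scale of ×1.0877.
The photograph scales with it: height 462.69 × 1.0877 ≈ 503.28.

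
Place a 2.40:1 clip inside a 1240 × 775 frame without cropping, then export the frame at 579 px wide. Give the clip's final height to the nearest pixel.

At 1240×775 the clip is width-limited, so height = 1240 / 2.400 ≈ 516.67 px.
The frame scales by 579/1240 = 0.4669; 516.67 × 0.4669 ≈ 241.25 px.

241 px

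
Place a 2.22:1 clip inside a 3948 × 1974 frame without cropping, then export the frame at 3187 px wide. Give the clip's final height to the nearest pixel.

1436 px

At 3948×1974 the clip is width-limited, so height = 3948 / 2.220 ≈ 1778.38 px.
Scaling 3948 → 3187 is ×0.8072, so the height becomes 1778.38 × 0.8072 ≈ 1435.59 px.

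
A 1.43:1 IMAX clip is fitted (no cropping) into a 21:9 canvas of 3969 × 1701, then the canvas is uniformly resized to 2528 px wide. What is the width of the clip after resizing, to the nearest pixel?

1549 px

Fitted into 3969×1701, the clip spans the height; its width is 1701 × 1.430 ≈ 2432.43 px.
Resizing to 2528 px wide multiplies everything by 0.6369: 2432.43 → 1549.30 px.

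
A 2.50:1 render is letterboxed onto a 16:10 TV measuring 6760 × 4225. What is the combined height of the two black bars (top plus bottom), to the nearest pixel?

1521 px

2.50:1 is wider than 16:10, so it spans the full width.
That makes the image 2704.00 px tall (6760 / 2.500).
Leftover height: 4225 − 2704.00 = 1521.00 px.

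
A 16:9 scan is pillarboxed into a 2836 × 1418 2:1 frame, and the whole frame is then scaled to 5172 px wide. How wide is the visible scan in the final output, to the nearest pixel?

4597 px

Fitted into 2836×1418, the scan spans the height; its width is 1418 × 16/9 ≈ 2520.89 px.
The frame scales by 5172/2836 = 1.8237; 2520.89 × 1.8237 ≈ 4597.33 px.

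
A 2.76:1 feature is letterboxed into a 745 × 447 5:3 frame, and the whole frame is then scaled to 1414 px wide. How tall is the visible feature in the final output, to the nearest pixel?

512 px

At 745×447 the feature is width-limited, so height = 745 / 2.760 ≈ 269.93 px.
The frame scales by 1414/745 = 1.8980; 269.93 × 1.8980 ≈ 512.32 px.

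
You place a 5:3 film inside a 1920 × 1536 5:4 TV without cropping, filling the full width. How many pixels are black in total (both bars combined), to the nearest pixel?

737280 pixels

That makes the image 1152.0000 px tall (1920 × 3/5).
1536 − 1152.0000 = 384.0000 px of bars.
Across the 1920-px span: 384.0000 × 1920 ≈ 737280 px.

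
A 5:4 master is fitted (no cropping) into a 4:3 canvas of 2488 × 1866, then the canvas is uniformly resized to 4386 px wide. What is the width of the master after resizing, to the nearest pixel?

At 2488×1866 the master is height-limited, so width = 1866 × 5/4 ≈ 2332.50 px.
Scaling 2488 → 4386 is ×1.7629, so the width becomes 2332.50 × 1.7629 ≈ 4111.88 px.

4112 px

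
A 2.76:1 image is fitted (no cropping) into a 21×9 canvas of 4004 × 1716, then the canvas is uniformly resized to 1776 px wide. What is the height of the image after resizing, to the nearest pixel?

In the 4004×1716 frame the image fills the width: height = 4004 / 2.760 ≈ 1450.72 px.
Scaling 4004 → 1776 is ×0.4436, so the height becomes 1450.72 × 0.4436 ≈ 643.48 px.

643 px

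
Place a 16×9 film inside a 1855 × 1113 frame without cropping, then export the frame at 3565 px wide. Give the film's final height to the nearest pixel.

At 1855×1113 the film is width-limited, so height = 1855 × 9/16 ≈ 1043.44 px.
Scaling 1855 → 3565 is ×1.9218, so the height becomes 1043.44 × 1.9218 ≈ 2005.31 px.

2005 px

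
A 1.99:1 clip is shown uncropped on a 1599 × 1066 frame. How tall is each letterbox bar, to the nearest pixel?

131 px

1.99:1 (1.990) > 3×2 (1.500), so the clip fills the width.
The clip is 1599 / 1.990 ≈ 803.52 px tall.
Leftover height: 1066 − 803.52 = 262.48 px → 131.24 each side.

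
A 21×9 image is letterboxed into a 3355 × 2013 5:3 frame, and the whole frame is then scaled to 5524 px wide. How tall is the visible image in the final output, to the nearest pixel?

In the 3355×2013 frame the image fills the width: height = 3355 × 9/21 ≈ 1437.86 px.
The frame scales by 5524/3355 = 1.6465; 1437.86 × 1.6465 ≈ 2367.43 px.

2367 px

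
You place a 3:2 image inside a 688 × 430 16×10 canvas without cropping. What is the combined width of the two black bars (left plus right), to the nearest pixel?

43 px

Since 1.500 < 1.600, the image is height-limited.
Content width = 430 × 3/2 ≈ 645.00 px.
Leftover width: 688 − 645.00 = 43.00 px.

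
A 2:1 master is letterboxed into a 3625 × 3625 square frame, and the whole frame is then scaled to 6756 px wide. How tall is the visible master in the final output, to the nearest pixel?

In the 3625×3625 frame the master fills the width: height = 3625 × 1/2 ≈ 1812.50 px.
The frame scales by 6756/3625 = 1.8637; 1812.50 × 1.8637 ≈ 3378.00 px.

3378 px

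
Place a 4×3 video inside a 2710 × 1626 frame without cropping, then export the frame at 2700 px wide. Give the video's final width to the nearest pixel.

2160 px

At 2710×1626 the video is height-limited, so width = 1626 × 4/3 ≈ 2168.00 px.
Scaling 2710 → 2700 is ×0.9963, so the width becomes 2168.00 × 0.9963 ≈ 2160.00 px.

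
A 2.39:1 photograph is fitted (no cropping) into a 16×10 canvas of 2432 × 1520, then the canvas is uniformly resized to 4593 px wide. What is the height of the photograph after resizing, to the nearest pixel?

At 2432×1520 the photograph is width-limited, so height = 2432 / 2.390 ≈ 1017.57 px.
Scaling 2432 → 4593 is ×1.8886, so the height becomes 1017.57 × 1.8886 ≈ 1921.76 px.

1922 px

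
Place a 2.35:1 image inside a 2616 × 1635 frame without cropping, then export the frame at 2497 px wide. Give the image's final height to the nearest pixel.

1063 px

At 2616×1635 the image is width-limited, so height = 2616 / 2.350 ≈ 1113.19 px.
The frame scales by 2497/2616 = 0.9545; 1113.19 × 0.9545 ≈ 1062.55 px.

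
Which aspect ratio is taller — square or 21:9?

square = 1 and 21:9 = 2.333; 2.333 > 1. The smaller width-to-height ratio is the taller frame.

square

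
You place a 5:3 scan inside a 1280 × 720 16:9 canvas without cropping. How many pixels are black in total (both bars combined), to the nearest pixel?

5:3 is narrower than 16:9, so it spans the full height.
The scan is 720 × 5/3 ≈ 1200.0000 px wide.
Black = 1280 − 1200.0000 = 80.0000 px.
Across the 720-px span: 80.0000 × 720 ≈ 57600 px.

57600 pixels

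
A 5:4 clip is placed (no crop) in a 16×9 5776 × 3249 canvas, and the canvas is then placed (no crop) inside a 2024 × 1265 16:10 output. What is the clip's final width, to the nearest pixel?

First fit — 5:4 into 5776×3249 spans the height: 4061.25 × 3249.00.
16×9 in 2024×1265: fills the width, so the intermediate becomes 2024.00 × 1138.50 — a scale of ×0.3504.
Applying the same ×0.3504: 4061.25 → 1423.12.

1423 px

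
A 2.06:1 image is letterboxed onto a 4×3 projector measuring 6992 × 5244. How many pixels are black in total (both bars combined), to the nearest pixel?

2.06:1 is wider than 4×3, so it spans the full width.
The image is 6992 / 2.060 ≈ 3394.1748 px tall.
5244 − 3394.1748 = 1849.8252 px of bars.
Bar area = 1849.8252 × 6992 ≈ 12933978 px.

12933978 pixels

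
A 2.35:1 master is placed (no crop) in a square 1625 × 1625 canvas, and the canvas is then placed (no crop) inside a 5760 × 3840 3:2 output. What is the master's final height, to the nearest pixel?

Inside the 1625×1625 canvas the master is width-limited at 1625.00 × 691.49.
square in 5760×3840: fills the height, so the intermediate becomes 3840.00 × 3840.00 — a scale of ×2.3631.
The master scales with it: height 691.49 × 2.3631 ≈ 1634.04.

1634 px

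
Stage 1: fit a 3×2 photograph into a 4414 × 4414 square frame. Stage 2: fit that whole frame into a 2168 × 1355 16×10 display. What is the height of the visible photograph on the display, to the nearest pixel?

903 px

3×2 in 4414×4414: fills the width, so the photograph is 4414.00 × 2942.67.
Second fit — the square canvas into 2168×1355 spans the height: 1355.00 × 1355.00 (×0.3070 from 4414×4414).
So the photograph's height is 2942.67 × 0.3070 ≈ 903.33.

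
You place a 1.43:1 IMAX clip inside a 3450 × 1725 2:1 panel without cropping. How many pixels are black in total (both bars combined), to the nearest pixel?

1696106 pixels

Since 1.430 < 2.000, the clip is height-limited.
Content width = 1725 × 1.430 ≈ 2466.7500 px.
3450 − 2466.7500 = 983.2500 px of bars.
That's 983.2500 × 1725 ≈ 1696106 black pixels.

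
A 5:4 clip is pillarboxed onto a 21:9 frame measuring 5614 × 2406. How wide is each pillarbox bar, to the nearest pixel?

Since 1.250 < 2.333, the clip is height-limited.
Content width = 2406 × 5/4 ≈ 3007.50 px.
5614 − 3007.50 = 2606.50 px of bars (1303.25 each).

1303 px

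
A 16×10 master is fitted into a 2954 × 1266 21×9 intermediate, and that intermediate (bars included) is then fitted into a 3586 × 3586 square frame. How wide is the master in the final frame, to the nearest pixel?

Inside the 2954×1266 canvas the master is height-limited at 2025.60 × 1266.00.
Second fit — the 21×9 canvas into 3586×3586 spans the width: 3586.00 × 1536.86 (×1.2139 from 2954×1266).
Applying the same ×1.2139: 2025.60 → 2458.97.

2459 px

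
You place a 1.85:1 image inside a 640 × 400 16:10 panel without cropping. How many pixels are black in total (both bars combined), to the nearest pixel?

34595 pixels

1.85:1 is wider than 16:10, so it spans the full width.
That makes the image 345.9459 px tall (640 / 1.850).
400 − 345.9459 = 54.0541 px of bars.
Bar area = 54.0541 × 640 ≈ 34595 px.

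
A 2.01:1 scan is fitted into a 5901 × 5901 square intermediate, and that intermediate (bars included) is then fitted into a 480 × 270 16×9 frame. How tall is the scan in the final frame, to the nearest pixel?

134 px

Inside the 5901×5901 canvas the scan is width-limited at 5901.00 × 2935.82.
Second fit — the square canvas into 480×270 spans the height: 270.00 × 270.00 (×0.0458 from 5901×5901).
The scan scales with it: height 2935.82 × 0.0458 ≈ 134.33.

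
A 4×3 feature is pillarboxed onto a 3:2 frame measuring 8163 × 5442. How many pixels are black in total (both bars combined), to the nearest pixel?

4935894 pixels

4×3 is narrower than 3:2, so it spans the full height.
That makes the image 7256.0000 px wide (5442 × 4/3).
Leftover width: 8163 − 7256.0000 = 907.0000 px.
Bar area = 907.0000 × 5442 ≈ 4935894 px.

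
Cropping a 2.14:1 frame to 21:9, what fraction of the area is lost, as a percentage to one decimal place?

8.3%

The width stays; only height is cut (since 21:9 is wider than 2.14:1).
(2.140)/(2.333) ≈ 0.917 of the area survives, leaving 8.29% discarded.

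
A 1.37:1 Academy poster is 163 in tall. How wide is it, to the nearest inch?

223 in

Width = 163 × 1.370 = 223.31.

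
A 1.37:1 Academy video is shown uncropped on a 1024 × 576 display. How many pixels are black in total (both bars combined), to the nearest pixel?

135291 pixels

1.37:1 Academy (1.370) < 16:9 (1.778), so the video fills the height.
That makes the image 789.1200 px wide (576 × 1.370).
1024 − 789.1200 = 234.8800 px of bars.
That's 234.8800 × 576 ≈ 135291 black pixels.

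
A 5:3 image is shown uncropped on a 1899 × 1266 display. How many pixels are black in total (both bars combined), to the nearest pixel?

240413 pixels

5:3 (1.667) > 3×2 (1.500), so the image fills the width.
Content height = 1899 × 3/5 ≈ 1139.4000 px.
1266 − 1139.4000 = 126.6000 px of bars.
Across the 1899-px span: 126.6000 × 1899 ≈ 240413 px.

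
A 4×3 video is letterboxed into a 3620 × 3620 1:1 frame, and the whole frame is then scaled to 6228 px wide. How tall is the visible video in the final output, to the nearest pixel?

4671 px

In the 3620×3620 frame the video fills the width: height = 3620 × 3/4 ≈ 2715.00 px.
Scaling 3620 → 6228 is ×1.7204, so the height becomes 2715.00 × 1.7204 ≈ 4671.00 px.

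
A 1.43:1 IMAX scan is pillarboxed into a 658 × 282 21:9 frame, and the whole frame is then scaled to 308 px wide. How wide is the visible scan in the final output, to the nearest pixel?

189 px

Fitted into 658×282, the scan spans the height; its width is 282 × 1.430 ≈ 403.26 px.
Resizing to 308 px wide multiplies everything by 0.4681: 403.26 → 188.76 px.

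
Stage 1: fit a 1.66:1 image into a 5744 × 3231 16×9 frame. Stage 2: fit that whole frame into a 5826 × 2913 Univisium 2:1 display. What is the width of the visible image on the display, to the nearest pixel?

4836 px

First fit — 1.66:1 into 5744×3231 spans the height: 5363.46 × 3231.00.
16×9 in 5826×2913: fills the height, so the intermediate becomes 5178.67 × 2913.00 — a scale of ×0.9016.
Applying the same ×0.9016: 5363.46 → 4835.58.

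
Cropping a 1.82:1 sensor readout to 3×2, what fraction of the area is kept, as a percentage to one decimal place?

3×2 is narrower than 1.82:1, so the crop keeps the full height and trims the width.
Fraction kept = (1.500)/(1.820) ≈ 82.42%.

82.4%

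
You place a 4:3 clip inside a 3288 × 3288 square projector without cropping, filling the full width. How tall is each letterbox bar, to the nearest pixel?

That makes the image 2466.00 px tall (3288 × 3/4).
Black = 3288 − 2466.00 = 822.00 px, or 411.00 per bar.

411 px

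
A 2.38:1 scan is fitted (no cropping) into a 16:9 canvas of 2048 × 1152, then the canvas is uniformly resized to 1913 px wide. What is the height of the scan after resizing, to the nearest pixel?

804 px

Fitted into 2048×1152, the scan spans the width; its height is 2048 / 2.380 ≈ 860.50 px.
Resizing to 1913 px wide multiplies everything by 0.9341: 860.50 → 803.78 px.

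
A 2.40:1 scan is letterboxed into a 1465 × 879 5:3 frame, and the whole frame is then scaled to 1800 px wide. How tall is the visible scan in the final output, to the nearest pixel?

At 1465×879 the scan is width-limited, so height = 1465 / 2.400 ≈ 610.42 px.
Scaling 1465 → 1800 is ×1.2287, so the height becomes 610.42 × 1.2287 ≈ 750.00 px.

750 px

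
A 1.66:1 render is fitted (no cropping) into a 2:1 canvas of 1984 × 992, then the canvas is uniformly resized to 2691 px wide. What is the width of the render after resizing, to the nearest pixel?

2234 px

Fitted into 1984×992, the render spans the height; its width is 992 × 1.660 ≈ 1646.72 px.
The frame scales by 2691/1984 = 1.3564; 1646.72 × 1.3564 ≈ 2233.53 px.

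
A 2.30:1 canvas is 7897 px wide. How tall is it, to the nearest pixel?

3433 px

7897 / 2.300 = 3433.48.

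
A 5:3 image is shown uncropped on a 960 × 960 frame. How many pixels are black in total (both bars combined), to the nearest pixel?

5:3 (1.667) > 1:1 (1.000), so the image fills the width.
That makes the image 576.0000 px tall (960 × 3/5).
Black = 960 − 576.0000 = 384.0000 px.
Bar area = 384.0000 × 960 ≈ 368640 px.

368640 pixels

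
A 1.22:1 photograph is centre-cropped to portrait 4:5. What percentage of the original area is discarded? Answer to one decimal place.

34.4%

The height stays; only width is cut (since portrait 4:5 is narrower than 1.22:1).
Fraction kept = (0.800)/(1.220) ≈ 65.57%, so 34.43% is lost.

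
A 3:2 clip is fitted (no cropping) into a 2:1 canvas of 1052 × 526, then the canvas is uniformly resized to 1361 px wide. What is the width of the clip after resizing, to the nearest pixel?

Fitted into 1052×526, the clip spans the height; its width is 526 × 3/2 ≈ 789.00 px.
Scaling 1052 → 1361 is ×1.2937, so the width becomes 789.00 × 1.2937 ≈ 1020.75 px.

1021 px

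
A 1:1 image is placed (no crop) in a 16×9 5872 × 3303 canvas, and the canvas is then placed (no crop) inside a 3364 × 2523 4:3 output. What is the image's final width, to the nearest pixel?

1892 px

Inside the 5872×3303 canvas the image is height-limited at 3303.00 × 3303.00.
16×9 in 3364×2523: fills the width, so the intermediate becomes 3364.00 × 1892.25 — a scale of ×0.5729.
The image scales with it: width 3303.00 × 0.5729 ≈ 1892.25.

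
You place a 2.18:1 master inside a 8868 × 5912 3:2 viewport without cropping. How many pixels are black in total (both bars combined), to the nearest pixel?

2.18:1 is wider than 3:2, so it spans the full width.
That makes the image 4067.8899 px tall (8868 / 2.180).
Leftover height: 5912 − 4067.8899 = 1844.1101 px.
That's 1844.1101 × 8868 ≈ 16353568 black pixels.

16353568 pixels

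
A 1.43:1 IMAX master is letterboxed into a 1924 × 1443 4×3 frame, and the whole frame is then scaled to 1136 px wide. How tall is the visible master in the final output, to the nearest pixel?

Fitted into 1924×1443, the master spans the width; its height is 1924 / 1.430 ≈ 1345.45 px.
The frame scales by 1136/1924 = 0.5904; 1345.45 × 0.5904 ≈ 794.41 px.

794 px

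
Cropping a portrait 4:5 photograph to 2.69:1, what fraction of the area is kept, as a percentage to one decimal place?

29.7%

Going from portrait 4:5 to 2.69:1 means cutting height while keeping width.
Fraction kept = (0.800)/(2.690) ≈ 29.74%.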